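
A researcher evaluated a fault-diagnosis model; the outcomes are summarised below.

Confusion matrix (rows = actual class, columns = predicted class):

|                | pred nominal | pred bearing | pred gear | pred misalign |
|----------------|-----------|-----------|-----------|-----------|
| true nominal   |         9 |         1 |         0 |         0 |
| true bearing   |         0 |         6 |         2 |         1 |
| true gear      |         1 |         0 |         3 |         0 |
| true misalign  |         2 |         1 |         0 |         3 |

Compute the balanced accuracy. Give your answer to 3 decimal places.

Balanced accuracy = mean of per-class recall.
  nominal: recall = 9/10 = 0.9000
  bearing: recall = 6/9 = 0.6667
  gear: recall = 3/4 = 0.7500
  misalign: recall = 3/6 = 0.5000
Mean = (0.9000 + 0.6667 + 0.7500 + 0.5000) / 4 = 0.704

0.704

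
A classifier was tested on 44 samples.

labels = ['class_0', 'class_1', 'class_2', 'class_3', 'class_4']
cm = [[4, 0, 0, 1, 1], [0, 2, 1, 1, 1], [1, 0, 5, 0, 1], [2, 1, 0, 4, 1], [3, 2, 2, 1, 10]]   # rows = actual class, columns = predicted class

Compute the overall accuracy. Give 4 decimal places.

0.5682

Accuracy = trace / total = (4+2+5+4+10=25) / 44 = 25/44 = 0.5682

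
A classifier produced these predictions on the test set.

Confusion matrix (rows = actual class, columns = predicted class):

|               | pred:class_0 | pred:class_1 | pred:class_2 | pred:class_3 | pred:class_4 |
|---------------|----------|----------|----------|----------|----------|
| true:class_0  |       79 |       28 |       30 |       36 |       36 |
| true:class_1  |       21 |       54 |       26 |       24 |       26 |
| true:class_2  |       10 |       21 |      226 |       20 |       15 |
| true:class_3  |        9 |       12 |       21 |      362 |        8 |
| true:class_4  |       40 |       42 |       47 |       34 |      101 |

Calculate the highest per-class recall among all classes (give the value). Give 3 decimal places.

0.879

Per-class recall (TP/(TP+FN)):
  class_0: TP=79, FN=28+30+36+36=130 → 79/209 = 0.3780
  class_1: TP=54, FN=21+26+24+26=97 → 54/151 = 0.3576
  class_2: TP=226, FN=10+21+20+15=66 → 226/292 = 0.7740
  class_3: TP=362, FN=9+12+21+8=50 → 362/412 = 0.8786
  class_4: TP=101, FN=40+42+47+34=163 → 101/264 = 0.3826
Highest is class 'class_3' with recall = 0.879.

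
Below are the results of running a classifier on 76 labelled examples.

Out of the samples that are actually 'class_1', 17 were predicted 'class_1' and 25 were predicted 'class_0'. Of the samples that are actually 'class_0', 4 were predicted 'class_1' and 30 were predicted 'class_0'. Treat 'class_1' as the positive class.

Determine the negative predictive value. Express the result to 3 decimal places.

0.545

NPV = TN/(TN+FN) = 30/(30+25) = 0.545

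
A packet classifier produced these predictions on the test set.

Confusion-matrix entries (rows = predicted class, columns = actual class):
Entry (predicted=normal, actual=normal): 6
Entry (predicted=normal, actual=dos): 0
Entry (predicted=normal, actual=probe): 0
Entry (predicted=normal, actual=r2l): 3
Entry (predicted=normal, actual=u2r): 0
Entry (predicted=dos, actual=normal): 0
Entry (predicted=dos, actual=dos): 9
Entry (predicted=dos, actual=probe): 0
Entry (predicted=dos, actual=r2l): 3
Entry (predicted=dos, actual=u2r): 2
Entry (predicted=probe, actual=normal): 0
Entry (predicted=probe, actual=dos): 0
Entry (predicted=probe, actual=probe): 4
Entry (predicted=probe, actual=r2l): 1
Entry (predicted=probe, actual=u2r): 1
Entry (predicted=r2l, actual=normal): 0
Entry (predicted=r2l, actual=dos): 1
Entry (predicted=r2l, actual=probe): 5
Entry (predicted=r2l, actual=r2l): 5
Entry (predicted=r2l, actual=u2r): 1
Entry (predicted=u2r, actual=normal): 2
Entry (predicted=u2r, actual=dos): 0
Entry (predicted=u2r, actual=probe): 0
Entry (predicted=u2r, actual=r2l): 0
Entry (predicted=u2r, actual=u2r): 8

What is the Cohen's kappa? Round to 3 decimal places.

Observed agreement pₒ = trace/N = 32/51 = 0.6275
Expected agreement pₑ = Σ (rowᵢ·colᵢ)/N² = (8·9 + 10·14 + 9·6 + 12·12 + 12·10)/51² = 0.2038
κ = (pₒ − pₑ)/(1 − pₑ) = (0.6275 − 0.2038)/(1 − 0.2038) = 0.532

0.532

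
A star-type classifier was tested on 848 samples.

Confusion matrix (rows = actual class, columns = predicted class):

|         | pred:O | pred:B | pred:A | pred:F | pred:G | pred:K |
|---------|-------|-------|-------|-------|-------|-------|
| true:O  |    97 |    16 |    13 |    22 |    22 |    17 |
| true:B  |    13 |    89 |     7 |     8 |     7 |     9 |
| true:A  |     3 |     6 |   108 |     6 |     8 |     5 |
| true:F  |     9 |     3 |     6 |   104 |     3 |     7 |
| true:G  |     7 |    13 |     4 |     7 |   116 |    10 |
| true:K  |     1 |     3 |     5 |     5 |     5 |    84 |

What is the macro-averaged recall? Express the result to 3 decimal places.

0.721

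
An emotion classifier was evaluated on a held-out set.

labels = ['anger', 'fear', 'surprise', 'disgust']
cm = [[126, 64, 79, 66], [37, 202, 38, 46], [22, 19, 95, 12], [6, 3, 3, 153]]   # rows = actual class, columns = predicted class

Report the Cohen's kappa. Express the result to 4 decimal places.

0.4585

Observed agreement pₒ = trace/N = 576/971 = 0.59320
Expected agreement pₑ = Σ (rowᵢ·colᵢ)/N² = (335·191 + 323·288 + 148·215 + 165·277)/971² = 0.24875
κ = (pₒ − pₑ)/(1 − pₑ) = (0.59320 − 0.24875)/(1 − 0.24875) = 0.4585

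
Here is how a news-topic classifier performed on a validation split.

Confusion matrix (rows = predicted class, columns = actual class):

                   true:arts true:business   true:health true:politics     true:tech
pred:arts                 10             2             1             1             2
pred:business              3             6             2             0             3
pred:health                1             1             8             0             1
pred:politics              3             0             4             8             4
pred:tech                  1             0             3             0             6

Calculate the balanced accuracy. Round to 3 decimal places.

0.586

Balanced accuracy = mean of per-class recall.
  arts: recall = 10/18 = 0.5556
  business: recall = 6/9 = 0.6667
  health: recall = 8/18 = 0.4444
  politics: recall = 8/9 = 0.8889
  tech: recall = 6/16 = 0.3750
Mean = (0.5556 + 0.6667 + 0.4444 + 0.8889 + 0.3750) / 5 = 0.586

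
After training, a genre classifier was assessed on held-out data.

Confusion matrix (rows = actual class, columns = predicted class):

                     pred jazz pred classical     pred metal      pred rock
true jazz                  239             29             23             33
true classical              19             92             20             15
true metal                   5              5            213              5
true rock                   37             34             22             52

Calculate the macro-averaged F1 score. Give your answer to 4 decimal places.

0.6563

Per-class F1 score (2·TP/(2·TP+FP+FN)):
  jazz: TP=239, FP=19+5+37=61, FN=29+23+33=85 → 478/624 = 0.76603
  classical: TP=92, FP=29+5+34=68, FN=19+20+15=54 → 184/306 = 0.60131
  metal: TP=213, FP=23+20+22=65, FN=5+5+5=15 → 426/506 = 0.84190
  rock: TP=52, FP=33+15+5=53, FN=37+34+22=93 → 104/250 = 0.41600
Macro-F1 score = mean = (0.76603 + 0.60131 + 0.84190 + 0.41600) / 4 = 0.6563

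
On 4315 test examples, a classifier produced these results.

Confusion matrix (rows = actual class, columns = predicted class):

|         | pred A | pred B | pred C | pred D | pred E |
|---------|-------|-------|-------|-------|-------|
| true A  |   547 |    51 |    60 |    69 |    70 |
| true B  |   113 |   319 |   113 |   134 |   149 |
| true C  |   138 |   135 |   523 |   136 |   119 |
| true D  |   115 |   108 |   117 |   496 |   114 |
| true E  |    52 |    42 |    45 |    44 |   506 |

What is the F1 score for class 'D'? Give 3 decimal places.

F1 score = 2·TP/(2·TP+FP+FN).
D: TP=496, FP=69+134+136+44=383, FN=115+108+117+114=454 → 992/1829 = 0.5424

0.542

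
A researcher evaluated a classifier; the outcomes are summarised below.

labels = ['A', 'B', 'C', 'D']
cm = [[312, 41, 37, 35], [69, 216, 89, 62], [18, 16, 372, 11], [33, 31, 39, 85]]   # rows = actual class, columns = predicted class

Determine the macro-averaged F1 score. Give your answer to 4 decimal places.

Per-class F1 score (2·TP/(2·TP+FP+FN)):
  A: TP=312, FP=69+18+33=120, FN=41+37+35=113 → 624/857 = 0.72812
  B: TP=216, FP=41+16+31=88, FN=69+89+62=220 → 432/740 = 0.58378
  C: TP=372, FP=37+89+39=165, FN=18+16+11=45 → 744/954 = 0.77987
  D: TP=85, FP=35+62+11=108, FN=33+31+39=103 → 170/381 = 0.44619
Macro-F1 score = mean = (0.72812 + 0.58378 + 0.77987 + 0.44619) / 4 = 0.6345

0.6345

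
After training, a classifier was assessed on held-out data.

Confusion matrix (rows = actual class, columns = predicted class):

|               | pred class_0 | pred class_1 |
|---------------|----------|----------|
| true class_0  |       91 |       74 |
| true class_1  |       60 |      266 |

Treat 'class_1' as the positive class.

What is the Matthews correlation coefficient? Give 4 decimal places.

MCC = (TP·TN − FP·FN) / √((TP+FP)(TP+FN)(TN+FP)(TN+FN))
Numerator = 266·91 − 74·60 = 19766
Denominator = √(340·326·165·151) = √2761578600 = 52550.7241
MCC = 19766 / 52550.7241 = 0.3761

0.3761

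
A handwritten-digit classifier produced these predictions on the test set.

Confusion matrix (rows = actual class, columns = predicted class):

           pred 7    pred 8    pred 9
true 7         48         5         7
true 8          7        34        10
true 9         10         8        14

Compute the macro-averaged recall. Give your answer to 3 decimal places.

0.635

Per-class recall (TP/(TP+FN)):
  7: TP=48, FN=5+7=12 → 48/60 = 0.8000
  8: TP=34, FN=7+10=17 → 34/51 = 0.6667
  9: TP=14, FN=10+8=18 → 14/32 = 0.4375
Macro-recall = mean = (0.8000 + 0.6667 + 0.4375) / 3 = 0.635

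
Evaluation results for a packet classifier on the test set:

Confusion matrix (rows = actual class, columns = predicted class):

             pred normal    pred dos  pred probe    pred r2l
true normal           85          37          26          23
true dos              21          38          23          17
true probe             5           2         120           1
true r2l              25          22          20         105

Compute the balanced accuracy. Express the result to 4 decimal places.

0.6072

Balanced accuracy = mean of per-class recall.
  normal: recall = 85/171 = 0.49708
  dos: recall = 38/99 = 0.38384
  probe: recall = 120/128 = 0.93750
  r2l: recall = 105/172 = 0.61047
Mean = (0.49708 + 0.38384 + 0.93750 + 0.61047) / 4 = 0.6072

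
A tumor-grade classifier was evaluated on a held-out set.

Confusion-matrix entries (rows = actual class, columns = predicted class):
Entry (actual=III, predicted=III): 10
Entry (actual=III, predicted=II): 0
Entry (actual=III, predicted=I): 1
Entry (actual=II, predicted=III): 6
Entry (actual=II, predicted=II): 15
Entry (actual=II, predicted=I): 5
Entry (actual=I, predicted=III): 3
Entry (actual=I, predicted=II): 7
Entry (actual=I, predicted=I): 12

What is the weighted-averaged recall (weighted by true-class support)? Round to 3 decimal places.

0.627

Per-class recall (TP/(TP+FN)):
  III: TP=10, FN=0+1=1 → 10/11 = 0.9091
  II: TP=15, FN=6+5=11 → 15/26 = 0.5769
  I: TP=12, FN=3+7=10 → 12/22 = 0.5455
Weighted-recall = Σ (supportᵢ/N)·recallᵢ with N=59: (11/59)·0.9091 + (26/59)·0.5769 + (22/59)·0.5455 = 0.627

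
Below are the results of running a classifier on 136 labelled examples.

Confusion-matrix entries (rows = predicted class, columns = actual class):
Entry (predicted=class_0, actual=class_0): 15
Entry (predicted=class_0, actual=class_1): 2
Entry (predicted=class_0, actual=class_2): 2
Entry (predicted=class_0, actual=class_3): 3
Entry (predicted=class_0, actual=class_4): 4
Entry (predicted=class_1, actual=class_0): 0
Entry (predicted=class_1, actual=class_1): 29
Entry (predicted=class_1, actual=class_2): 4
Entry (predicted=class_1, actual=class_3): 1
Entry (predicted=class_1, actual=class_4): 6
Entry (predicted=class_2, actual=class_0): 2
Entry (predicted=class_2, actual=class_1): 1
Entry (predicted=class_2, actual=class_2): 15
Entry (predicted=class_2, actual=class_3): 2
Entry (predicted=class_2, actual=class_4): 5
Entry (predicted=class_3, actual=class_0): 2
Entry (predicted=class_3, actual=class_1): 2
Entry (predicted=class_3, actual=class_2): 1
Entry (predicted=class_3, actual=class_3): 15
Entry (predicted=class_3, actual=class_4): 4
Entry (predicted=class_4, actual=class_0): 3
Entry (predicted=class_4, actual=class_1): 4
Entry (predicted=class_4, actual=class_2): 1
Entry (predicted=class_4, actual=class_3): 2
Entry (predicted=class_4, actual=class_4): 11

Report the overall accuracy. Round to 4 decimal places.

0.6250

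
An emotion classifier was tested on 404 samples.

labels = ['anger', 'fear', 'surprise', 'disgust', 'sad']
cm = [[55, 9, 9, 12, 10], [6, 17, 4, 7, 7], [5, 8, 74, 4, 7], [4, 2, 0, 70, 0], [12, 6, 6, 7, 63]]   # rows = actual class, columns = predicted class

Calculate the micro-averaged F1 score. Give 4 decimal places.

Micro-averaging pools counts across classes: ΣTP=279, ΣFP=125, ΣFN=125.
Micro-F1 score = 2·TP/(2·TP+FP+FN) on pooled counts = 0.6906 (equals overall accuracy in single-label multiclass).

0.6906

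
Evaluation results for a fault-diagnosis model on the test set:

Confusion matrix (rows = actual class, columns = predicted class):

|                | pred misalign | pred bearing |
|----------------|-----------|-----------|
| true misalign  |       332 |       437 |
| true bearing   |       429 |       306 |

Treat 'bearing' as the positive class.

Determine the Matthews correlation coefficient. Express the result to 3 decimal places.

MCC = (TP·TN − FP·FN) / √((TP+FP)(TP+FN)(TN+FP)(TN+FN))
Numerator = 306·332 − 437·429 = -85881
Denominator = √(743·735·769·761) = √319585560945 = 565318.9904
MCC = -85881 / 565318.9904 = -0.152

-0.152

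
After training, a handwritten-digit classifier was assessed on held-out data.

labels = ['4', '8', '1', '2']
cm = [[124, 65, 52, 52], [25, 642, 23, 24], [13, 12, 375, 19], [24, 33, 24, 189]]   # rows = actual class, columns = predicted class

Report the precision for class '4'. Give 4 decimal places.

0.6667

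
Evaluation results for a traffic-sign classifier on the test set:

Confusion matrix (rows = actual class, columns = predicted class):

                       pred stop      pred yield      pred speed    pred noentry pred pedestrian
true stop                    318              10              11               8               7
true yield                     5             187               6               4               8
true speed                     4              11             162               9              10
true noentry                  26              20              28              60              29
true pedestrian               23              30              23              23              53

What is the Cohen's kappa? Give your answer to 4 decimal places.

0.6437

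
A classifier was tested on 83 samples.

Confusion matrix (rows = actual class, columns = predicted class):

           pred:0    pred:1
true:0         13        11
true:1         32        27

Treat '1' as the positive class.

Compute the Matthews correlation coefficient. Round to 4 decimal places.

-0.0006

MCC = (TP·TN − FP·FN) / √((TP+FP)(TP+FN)(TN+FP)(TN+FN))
Numerator = 27·13 − 11·32 = -1
Denominator = √(38·59·24·45) = √2421360 = 1556.0720
MCC = -1 / 1556.0720 = -0.0006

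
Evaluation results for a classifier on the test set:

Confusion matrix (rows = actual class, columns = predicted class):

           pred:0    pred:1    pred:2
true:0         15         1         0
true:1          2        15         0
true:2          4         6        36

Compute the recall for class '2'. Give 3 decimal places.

0.783

Take TP from the diagonal, FP from the rest of the '2' prediction marginal, FN from the rest of the '2' actual marginal.
recall = TP/(TP+FN).
2: TP=36, FN=4+6=10 → 36/46 = 0.7826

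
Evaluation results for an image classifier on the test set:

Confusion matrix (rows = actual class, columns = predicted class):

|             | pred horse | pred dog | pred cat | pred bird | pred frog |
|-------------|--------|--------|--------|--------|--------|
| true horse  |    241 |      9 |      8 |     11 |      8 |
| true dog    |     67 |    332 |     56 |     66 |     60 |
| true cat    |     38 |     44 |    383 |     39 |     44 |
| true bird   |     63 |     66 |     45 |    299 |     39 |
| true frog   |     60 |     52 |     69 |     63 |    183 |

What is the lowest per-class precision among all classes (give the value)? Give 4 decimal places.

Per-class precision (TP/(TP+FP)):
  horse: TP=241, FP=67+38+63+60=228 → 241/469 = 0.51386
  dog: TP=332, FP=9+44+66+52=171 → 332/503 = 0.66004
  cat: TP=383, FP=8+56+45+69=178 → 383/561 = 0.68271
  bird: TP=299, FP=11+66+39+63=179 → 299/478 = 0.62552
  frog: TP=183, FP=8+60+44+39=151 → 183/334 = 0.54790
Lowest is class 'horse' with precision = 0.5139.

0.5139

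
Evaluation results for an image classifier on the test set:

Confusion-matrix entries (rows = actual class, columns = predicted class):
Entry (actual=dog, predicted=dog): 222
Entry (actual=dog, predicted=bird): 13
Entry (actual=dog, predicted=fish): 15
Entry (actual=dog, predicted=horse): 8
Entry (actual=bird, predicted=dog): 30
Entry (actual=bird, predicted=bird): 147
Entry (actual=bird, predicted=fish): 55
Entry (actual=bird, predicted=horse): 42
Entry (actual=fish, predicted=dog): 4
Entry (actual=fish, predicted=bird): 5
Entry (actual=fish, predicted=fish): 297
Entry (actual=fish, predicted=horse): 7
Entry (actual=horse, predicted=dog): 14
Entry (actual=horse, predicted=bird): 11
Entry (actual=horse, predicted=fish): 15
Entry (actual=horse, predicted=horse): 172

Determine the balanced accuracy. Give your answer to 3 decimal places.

0.789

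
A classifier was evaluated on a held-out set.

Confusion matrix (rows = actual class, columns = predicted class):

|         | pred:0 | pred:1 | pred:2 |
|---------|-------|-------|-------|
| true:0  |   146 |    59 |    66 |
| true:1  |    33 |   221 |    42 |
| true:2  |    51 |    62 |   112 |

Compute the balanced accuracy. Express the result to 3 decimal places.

Balanced accuracy = mean of per-class recall.
  0: recall = 146/271 = 0.5387
  1: recall = 221/296 = 0.7466
  2: recall = 112/225 = 0.4978
Mean = (0.5387 + 0.7466 + 0.4978) / 3 = 0.594

0.594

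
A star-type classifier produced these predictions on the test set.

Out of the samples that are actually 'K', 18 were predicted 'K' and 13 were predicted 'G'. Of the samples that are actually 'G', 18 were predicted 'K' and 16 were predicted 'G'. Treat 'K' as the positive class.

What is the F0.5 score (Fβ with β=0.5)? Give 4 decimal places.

Fβ = (1+β²)·TP / ((1+β²)·TP + β²·FN + FP), with β²=1/4
= 1.25·18 / (1.25·18 + 0.25·13 + 18) = 0.5143

0.5143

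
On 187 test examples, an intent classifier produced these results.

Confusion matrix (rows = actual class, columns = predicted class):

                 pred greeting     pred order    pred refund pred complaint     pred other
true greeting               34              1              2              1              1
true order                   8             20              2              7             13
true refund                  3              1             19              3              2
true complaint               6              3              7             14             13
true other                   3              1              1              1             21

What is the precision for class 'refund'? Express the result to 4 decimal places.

0.6129

One-vs-rest for 'refund': TP = diagonal; FP = other classes predicted 'refund'; FN = 'refund' predicted as other.
precision = TP/(TP+FP).
refund: TP=19, FP=2+2+7+1=12 → 19/31 = 0.61290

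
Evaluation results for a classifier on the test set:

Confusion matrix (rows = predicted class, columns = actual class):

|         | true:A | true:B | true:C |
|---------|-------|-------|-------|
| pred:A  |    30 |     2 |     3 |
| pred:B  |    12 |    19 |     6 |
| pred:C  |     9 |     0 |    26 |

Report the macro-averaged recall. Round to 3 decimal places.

0.745

Per-class recall (TP/(TP+FN)):
  A: TP=30, FN=12+9=21 → 30/51 = 0.5882
  B: TP=19, FN=2+0=2 → 19/21 = 0.9048
  C: TP=26, FN=3+6=9 → 26/35 = 0.7429
Macro-recall = mean = (0.5882 + 0.9048 + 0.7429) / 3 = 0.745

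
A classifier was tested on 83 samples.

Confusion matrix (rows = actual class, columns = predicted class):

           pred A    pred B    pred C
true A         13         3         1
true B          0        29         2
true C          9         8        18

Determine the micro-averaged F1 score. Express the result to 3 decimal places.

Micro-averaging pools counts across classes: ΣTP=60, ΣFP=23, ΣFN=23.
Micro-F1 score = 2·TP/(2·TP+FP+FN) on pooled counts = 0.723 (equals overall accuracy in single-label multiclass).

0.723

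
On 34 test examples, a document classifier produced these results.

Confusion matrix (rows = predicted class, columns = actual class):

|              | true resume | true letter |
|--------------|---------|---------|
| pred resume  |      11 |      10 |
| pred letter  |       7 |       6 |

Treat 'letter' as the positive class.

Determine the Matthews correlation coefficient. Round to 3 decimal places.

-0.014

MCC = (TP·TN − FP·FN) / √((TP+FP)(TP+FN)(TN+FP)(TN+FN))
Numerator = 6·11 − 7·10 = -4
Denominator = √(13·16·18·21) = √78624 = 280.3997
MCC = -4 / 280.3997 = -0.014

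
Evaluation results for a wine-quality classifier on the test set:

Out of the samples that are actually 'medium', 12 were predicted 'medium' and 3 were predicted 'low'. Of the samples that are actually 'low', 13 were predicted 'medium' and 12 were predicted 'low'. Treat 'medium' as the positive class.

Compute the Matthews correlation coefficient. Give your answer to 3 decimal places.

MCC = (TP·TN − FP·FN) / √((TP+FP)(TP+FN)(TN+FP)(TN+FN))
Numerator = 12·12 − 13·3 = 105
Denominator = √(25·15·25·15) = √140625 = 375.0000
MCC = 105 / 375.0000 = 0.280

0.280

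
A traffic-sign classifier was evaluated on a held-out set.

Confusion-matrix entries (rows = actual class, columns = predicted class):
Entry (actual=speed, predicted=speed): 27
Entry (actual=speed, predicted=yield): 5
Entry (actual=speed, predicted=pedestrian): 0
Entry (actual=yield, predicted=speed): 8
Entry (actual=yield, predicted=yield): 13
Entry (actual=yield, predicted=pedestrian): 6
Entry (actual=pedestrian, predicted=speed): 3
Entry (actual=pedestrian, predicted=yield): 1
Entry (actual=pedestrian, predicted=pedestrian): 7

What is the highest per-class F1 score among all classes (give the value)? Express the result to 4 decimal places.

Per-class F1 score (2·TP/(2·TP+FP+FN)):
  speed: TP=27, FP=8+3=11, FN=5+0=5 → 54/70 = 0.77143
  yield: TP=13, FP=5+1=6, FN=8+6=14 → 26/46 = 0.56522
  pedestrian: TP=7, FP=0+6=6, FN=3+1=4 → 14/24 = 0.58333
Highest is class 'speed' with F1 score = 0.7714.

0.7714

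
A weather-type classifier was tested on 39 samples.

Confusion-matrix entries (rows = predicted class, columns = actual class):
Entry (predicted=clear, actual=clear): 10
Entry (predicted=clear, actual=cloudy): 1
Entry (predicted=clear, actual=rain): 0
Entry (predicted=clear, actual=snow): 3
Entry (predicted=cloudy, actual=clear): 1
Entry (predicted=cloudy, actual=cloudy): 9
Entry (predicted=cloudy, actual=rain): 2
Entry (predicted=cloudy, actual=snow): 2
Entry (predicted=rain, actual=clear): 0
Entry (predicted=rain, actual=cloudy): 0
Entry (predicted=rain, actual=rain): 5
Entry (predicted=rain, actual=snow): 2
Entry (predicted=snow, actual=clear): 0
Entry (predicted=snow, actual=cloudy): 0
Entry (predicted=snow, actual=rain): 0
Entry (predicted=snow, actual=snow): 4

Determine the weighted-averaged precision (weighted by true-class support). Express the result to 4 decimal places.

0.7766

Per-class precision (TP/(TP+FP)):
  clear: TP=10, FP=1+0+3=4 → 10/14 = 0.71429
  cloudy: TP=9, FP=1+2+2=5 → 9/14 = 0.64286
  rain: TP=5, FP=0+0+2=2 → 5/7 = 0.71429
  snow: TP=4, FP=0+0+0=0 → 4/4 = 1.00000
Weighted-precision = Σ (supportᵢ/N)·precisionᵢ with N=39: (11/39)·0.71429 + (10/39)·0.64286 + (7/39)·0.71429 + (11/39)·1.00000 = 0.7766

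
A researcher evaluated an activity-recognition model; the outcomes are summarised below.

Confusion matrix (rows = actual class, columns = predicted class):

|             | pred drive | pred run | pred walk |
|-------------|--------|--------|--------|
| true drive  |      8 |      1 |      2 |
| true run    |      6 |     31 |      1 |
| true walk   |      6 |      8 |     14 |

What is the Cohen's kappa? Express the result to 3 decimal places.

0.502

Observed agreement pₒ = trace/N = 53/77 = 0.6883
Expected agreement pₑ = Σ (rowᵢ·colᵢ)/N² = (11·20 + 38·40 + 28·17)/77² = 0.3738
κ = (pₒ − pₑ)/(1 − pₑ) = (0.6883 − 0.3738)/(1 − 0.3738) = 0.502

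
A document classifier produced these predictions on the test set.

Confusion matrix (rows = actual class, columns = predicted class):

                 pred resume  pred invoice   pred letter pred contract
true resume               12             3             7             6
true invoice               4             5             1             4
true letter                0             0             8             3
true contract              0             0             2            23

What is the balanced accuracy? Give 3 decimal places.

0.608

Balanced accuracy = mean of per-class recall.
  resume: recall = 12/28 = 0.4286
  invoice: recall = 5/14 = 0.3571
  letter: recall = 8/11 = 0.7273
  contract: recall = 23/25 = 0.9200
Mean = (0.4286 + 0.3571 + 0.7273 + 0.9200) / 4 = 0.608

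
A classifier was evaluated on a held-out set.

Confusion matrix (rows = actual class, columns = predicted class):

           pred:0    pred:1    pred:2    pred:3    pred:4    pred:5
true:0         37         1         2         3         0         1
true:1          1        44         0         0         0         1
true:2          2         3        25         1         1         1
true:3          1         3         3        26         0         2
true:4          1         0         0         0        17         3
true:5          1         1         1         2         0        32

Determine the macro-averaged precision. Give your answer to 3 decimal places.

Per-class precision (TP/(TP+FP)):
  0: TP=37, FP=1+2+1+1+1=6 → 37/43 = 0.8605
  1: TP=44, FP=1+3+3+0+1=8 → 44/52 = 0.8462
  2: TP=25, FP=2+0+3+0+1=6 → 25/31 = 0.8065
  3: TP=26, FP=3+0+1+0+2=6 → 26/32 = 0.8125
  4: TP=17, FP=0+0+1+0+0=1 → 17/18 = 0.9444
  5: TP=32, FP=1+1+1+2+3=8 → 32/40 = 0.8000
Macro-precision = mean = (0.8605 + 0.8462 + 0.8065 + 0.8125 + 0.9444 + 0.8000) / 6 = 0.845

0.845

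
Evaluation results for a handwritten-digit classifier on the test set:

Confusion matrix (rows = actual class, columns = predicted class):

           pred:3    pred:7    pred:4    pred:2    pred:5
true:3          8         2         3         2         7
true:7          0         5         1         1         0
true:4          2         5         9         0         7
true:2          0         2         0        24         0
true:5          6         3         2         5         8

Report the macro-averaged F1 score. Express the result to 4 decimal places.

Per-class F1 score (2·TP/(2·TP+FP+FN)):
  3: TP=8, FP=0+2+0+6=8, FN=2+3+2+7=14 → 16/38 = 0.42105
  7: TP=5, FP=2+5+2+3=12, FN=0+1+1+0=2 → 10/24 = 0.41667
  4: TP=9, FP=3+1+0+2=6, FN=2+5+0+7=14 → 18/38 = 0.47368
  2: TP=24, FP=2+1+0+5=8, FN=0+2+0+0=2 → 48/58 = 0.82759
  5: TP=8, FP=7+0+7+0=14, FN=6+3+2+5=16 → 16/46 = 0.34783
Macro-F1 score = mean = (0.42105 + 0.41667 + 0.47368 + 0.82759 + 0.34783) / 5 = 0.4974

0.4974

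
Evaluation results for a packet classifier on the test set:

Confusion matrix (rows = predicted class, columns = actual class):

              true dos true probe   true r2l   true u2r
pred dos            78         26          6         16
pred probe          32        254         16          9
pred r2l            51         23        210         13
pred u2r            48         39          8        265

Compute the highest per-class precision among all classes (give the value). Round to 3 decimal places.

0.817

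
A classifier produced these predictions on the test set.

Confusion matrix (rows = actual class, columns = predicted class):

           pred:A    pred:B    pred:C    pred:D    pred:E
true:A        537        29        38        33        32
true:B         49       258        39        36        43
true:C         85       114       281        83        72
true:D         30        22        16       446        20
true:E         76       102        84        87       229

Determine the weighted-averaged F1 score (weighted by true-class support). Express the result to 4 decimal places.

0.6043

Per-class F1 score (2·TP/(2·TP+FP+FN)):
  A: TP=537, FP=49+85+30+76=240, FN=29+38+33+32=132 → 1074/1446 = 0.74274
  B: TP=258, FP=29+114+22+102=267, FN=49+39+36+43=167 → 516/950 = 0.54316
  C: TP=281, FP=38+39+16+84=177, FN=85+114+83+72=354 → 562/1093 = 0.51418
  D: TP=446, FP=33+36+83+87=239, FN=30+22+16+20=88 → 892/1219 = 0.73175
  E: TP=229, FP=32+43+72+20=167, FN=76+102+84+87=349 → 458/974 = 0.47023
Weighted-F1 score = Σ (supportᵢ/N)·F1 scoreᵢ with N=2841: (669/2841)·0.74274 + (425/2841)·0.54316 + (635/2841)·0.51418 + (534/2841)·0.73175 + (578/2841)·0.47023 = 0.6043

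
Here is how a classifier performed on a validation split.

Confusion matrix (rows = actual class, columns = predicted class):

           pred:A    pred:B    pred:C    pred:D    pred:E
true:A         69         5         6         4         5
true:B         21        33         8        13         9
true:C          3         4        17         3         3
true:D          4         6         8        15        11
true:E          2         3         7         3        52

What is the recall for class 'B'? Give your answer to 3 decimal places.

Treat 'B' as positive and all other classes as negative.
recall = TP/(TP+FN).
B: TP=33, FN=21+8+13+9=51 → 33/84 = 0.3929

0.393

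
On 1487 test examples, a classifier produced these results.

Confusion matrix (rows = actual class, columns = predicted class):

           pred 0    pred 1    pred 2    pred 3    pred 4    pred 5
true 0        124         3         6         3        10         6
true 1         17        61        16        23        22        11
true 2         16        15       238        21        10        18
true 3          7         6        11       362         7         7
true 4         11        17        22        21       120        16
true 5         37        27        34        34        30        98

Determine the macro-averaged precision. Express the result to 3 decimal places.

Per-class precision (TP/(TP+FP)):
  0: TP=124, FP=17+16+7+11+37=88 → 124/212 = 0.5849
  1: TP=61, FP=3+15+6+17+27=68 → 61/129 = 0.4729
  2: TP=238, FP=6+16+11+22+34=89 → 238/327 = 0.7278
  3: TP=362, FP=3+23+21+21+34=102 → 362/464 = 0.7802
  4: TP=120, FP=10+22+10+7+30=79 → 120/199 = 0.6030
  5: TP=98, FP=6+11+18+7+16=58 → 98/156 = 0.6282
Macro-precision = mean = (0.5849 + 0.4729 + 0.7278 + 0.7802 + 0.6030 + 0.6282) / 6 = 0.633

0.633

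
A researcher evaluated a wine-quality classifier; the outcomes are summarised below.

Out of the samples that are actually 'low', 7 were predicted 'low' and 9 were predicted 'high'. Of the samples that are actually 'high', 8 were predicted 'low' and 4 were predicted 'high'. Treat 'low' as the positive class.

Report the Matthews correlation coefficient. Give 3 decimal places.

-0.227

MCC = (TP·TN − FP·FN) / √((TP+FP)(TP+FN)(TN+FP)(TN+FN))
Numerator = 7·4 − 8·9 = -44
Denominator = √(15·16·12·13) = √37440 = 193.4942
MCC = -44 / 193.4942 = -0.227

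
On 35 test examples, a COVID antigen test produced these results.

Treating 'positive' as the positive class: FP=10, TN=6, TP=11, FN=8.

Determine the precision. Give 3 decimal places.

Precision = TP/(TP+FP) = 11/(11+10) = 11/21 = 0.524

0.524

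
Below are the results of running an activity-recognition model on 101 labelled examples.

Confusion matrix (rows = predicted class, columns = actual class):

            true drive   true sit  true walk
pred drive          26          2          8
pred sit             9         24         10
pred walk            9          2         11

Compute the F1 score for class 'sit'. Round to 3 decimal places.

One-vs-rest for 'sit': TP = diagonal; FP = other classes predicted 'sit'; FN = 'sit' predicted as other.
F1 score = 2·TP/(2·TP+FP+FN).
sit: TP=24, FP=9+10=19, FN=2+2=4 → 48/71 = 0.6761

0.676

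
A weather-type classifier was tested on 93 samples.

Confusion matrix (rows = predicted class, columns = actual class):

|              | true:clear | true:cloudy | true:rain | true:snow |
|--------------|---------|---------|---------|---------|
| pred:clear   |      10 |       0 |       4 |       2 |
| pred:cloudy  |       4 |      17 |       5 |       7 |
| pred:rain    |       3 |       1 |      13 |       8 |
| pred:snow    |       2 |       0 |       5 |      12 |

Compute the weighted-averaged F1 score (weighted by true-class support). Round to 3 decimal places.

Per-class F1 score (2·TP/(2·TP+FP+FN)):
  clear: TP=10, FP=0+4+2=6, FN=4+3+2=9 → 20/35 = 0.5714
  cloudy: TP=17, FP=4+5+7=16, FN=0+1+0=1 → 34/51 = 0.6667
  rain: TP=13, FP=3+1+8=12, FN=4+5+5=14 → 26/52 = 0.5000
  snow: TP=12, FP=2+0+5=7, FN=2+7+8=17 → 24/48 = 0.5000
Weighted-F1 score = Σ (supportᵢ/N)·F1 scoreᵢ with N=93: (19/93)·0.5714 + (18/93)·0.6667 + (27/93)·0.5000 + (29/93)·0.5000 = 0.547

0.547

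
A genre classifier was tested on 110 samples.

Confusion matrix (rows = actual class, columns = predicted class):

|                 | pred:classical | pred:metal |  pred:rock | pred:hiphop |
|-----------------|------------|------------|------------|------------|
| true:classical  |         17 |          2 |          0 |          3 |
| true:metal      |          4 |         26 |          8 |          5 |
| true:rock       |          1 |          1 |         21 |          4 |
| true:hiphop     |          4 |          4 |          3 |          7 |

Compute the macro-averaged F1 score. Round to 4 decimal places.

Per-class F1 score (2·TP/(2·TP+FP+FN)):
  classical: TP=17, FP=4+1+4=9, FN=2+0+3=5 → 34/48 = 0.70833
  metal: TP=26, FP=2+1+4=7, FN=4+8+5=17 → 52/76 = 0.68421
  rock: TP=21, FP=0+8+3=11, FN=1+1+4=6 → 42/59 = 0.71186
  hiphop: TP=7, FP=3+5+4=12, FN=4+4+3=11 → 14/37 = 0.37838
Macro-F1 score = mean = (0.70833 + 0.68421 + 0.71186 + 0.37838) / 4 = 0.6207

0.6207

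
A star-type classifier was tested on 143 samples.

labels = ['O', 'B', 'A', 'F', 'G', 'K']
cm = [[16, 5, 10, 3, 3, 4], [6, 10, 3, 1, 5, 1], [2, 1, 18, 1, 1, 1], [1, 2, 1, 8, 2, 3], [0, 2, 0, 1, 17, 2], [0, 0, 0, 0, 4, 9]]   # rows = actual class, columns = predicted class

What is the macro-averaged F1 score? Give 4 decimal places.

Per-class F1 score (2·TP/(2·TP+FP+FN)):
  O: TP=16, FP=6+2+1+0+0=9, FN=5+10+3+3+4=25 → 32/66 = 0.48485
  B: TP=10, FP=5+1+2+2+0=10, FN=6+3+1+5+1=16 → 20/46 = 0.43478
  A: TP=18, FP=10+3+1+0+0=14, FN=2+1+1+1+1=6 → 36/56 = 0.64286
  F: TP=8, FP=3+1+1+1+0=6, FN=1+2+1+2+3=9 → 16/31 = 0.51613
  G: TP=17, FP=3+5+1+2+4=15, FN=0+2+0+1+2=5 → 34/54 = 0.62963
  K: TP=9, FP=4+1+1+3+2=11, FN=0+0+0+0+4=4 → 18/33 = 0.54545
Macro-F1 score = mean = (0.48485 + 0.43478 + 0.64286 + 0.51613 + 0.62963 + 0.54545) / 6 = 0.5423

0.5423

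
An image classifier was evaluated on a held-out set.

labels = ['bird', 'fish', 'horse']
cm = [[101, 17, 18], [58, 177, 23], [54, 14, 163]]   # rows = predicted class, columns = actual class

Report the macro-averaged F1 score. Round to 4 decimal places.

Per-class F1 score (2·TP/(2·TP+FP+FN)):
  bird: TP=101, FP=17+18=35, FN=58+54=112 → 202/349 = 0.57880
  fish: TP=177, FP=58+23=81, FN=17+14=31 → 354/466 = 0.75966
  horse: TP=163, FP=54+14=68, FN=18+23=41 → 326/435 = 0.74943
Macro-F1 score = mean = (0.57880 + 0.75966 + 0.74943) / 3 = 0.6960

0.6960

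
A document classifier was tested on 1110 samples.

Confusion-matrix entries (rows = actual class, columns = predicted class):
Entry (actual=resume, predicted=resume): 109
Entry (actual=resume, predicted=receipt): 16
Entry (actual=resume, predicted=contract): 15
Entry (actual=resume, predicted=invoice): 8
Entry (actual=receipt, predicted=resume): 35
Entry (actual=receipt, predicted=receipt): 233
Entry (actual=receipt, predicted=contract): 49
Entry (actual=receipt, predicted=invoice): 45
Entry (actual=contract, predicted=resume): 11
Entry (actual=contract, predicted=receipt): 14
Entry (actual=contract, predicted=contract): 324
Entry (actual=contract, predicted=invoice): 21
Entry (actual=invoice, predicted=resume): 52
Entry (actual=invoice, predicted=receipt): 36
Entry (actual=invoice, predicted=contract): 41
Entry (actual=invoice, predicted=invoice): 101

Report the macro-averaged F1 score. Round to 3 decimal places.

Per-class F1 score (2·TP/(2·TP+FP+FN)):
  resume: TP=109, FP=35+11+52=98, FN=16+15+8=39 → 218/355 = 0.6141
  receipt: TP=233, FP=16+14+36=66, FN=35+49+45=129 → 466/661 = 0.7050
  contract: TP=324, FP=15+49+41=105, FN=11+14+21=46 → 648/799 = 0.8110
  invoice: TP=101, FP=8+45+21=74, FN=52+36+41=129 → 202/405 = 0.4988
Macro-F1 score = mean = (0.6141 + 0.7050 + 0.8110 + 0.4988) / 4 = 0.657

0.657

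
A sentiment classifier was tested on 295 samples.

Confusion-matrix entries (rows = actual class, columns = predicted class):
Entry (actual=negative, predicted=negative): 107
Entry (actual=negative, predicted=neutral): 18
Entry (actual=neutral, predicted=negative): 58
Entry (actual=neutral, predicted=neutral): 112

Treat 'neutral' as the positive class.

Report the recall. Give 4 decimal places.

0.6588

Recall = TP/(TP+FN) = 112/(112+58) = 112/170 = 0.6588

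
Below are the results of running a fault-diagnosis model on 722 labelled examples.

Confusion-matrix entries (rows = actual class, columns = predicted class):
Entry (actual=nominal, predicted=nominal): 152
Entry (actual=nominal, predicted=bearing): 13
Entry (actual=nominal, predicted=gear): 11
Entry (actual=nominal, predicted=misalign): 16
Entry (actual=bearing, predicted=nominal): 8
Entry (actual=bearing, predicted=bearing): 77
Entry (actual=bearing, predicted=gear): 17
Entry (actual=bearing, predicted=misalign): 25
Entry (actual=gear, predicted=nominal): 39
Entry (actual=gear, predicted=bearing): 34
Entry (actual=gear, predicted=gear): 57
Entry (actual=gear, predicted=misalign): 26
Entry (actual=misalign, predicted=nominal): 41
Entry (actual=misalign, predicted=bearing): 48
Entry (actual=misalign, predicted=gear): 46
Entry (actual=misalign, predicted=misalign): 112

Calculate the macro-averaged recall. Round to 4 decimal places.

0.5542

Per-class recall (TP/(TP+FN)):
  nominal: TP=152, FN=13+11+16=40 → 152/192 = 0.79167
  bearing: TP=77, FN=8+17+25=50 → 77/127 = 0.60630
  gear: TP=57, FN=39+34+26=99 → 57/156 = 0.36538
  misalign: TP=112, FN=41+48+46=135 → 112/247 = 0.45344
Macro-recall = mean = (0.79167 + 0.60630 + 0.36538 + 0.45344) / 4 = 0.5542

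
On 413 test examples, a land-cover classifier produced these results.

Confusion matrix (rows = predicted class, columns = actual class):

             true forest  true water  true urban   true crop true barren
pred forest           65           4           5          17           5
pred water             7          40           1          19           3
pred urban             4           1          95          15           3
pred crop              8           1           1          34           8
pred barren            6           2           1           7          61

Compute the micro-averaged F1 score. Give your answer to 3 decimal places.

0.714

Micro-averaging pools counts across classes: ΣTP=295, ΣFP=118, ΣFN=118.
Micro-F1 score = 2·TP/(2·TP+FP+FN) on pooled counts = 0.714 (equals overall accuracy in single-label multiclass).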